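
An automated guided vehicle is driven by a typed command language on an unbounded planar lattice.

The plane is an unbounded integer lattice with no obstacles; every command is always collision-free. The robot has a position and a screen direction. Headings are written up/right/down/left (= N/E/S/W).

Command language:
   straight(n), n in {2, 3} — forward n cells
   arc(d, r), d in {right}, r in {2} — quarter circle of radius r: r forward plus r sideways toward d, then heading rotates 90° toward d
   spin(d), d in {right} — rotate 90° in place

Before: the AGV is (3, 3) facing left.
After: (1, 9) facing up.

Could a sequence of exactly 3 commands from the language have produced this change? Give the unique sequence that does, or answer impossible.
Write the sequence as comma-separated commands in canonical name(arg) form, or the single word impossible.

key: running straight(2) before arc(right, 2) would end elsewhere — order is forced
begin: (3, 3) facing left
[1] after arc(right, 2): (1, 5) facing up
[2] after straight(2): (1, 7) facing up
[3] after straight(2): (1, 9) facing up
all 64 alternatives checked — unique.

arc(right, 2), straight(2), straight(2)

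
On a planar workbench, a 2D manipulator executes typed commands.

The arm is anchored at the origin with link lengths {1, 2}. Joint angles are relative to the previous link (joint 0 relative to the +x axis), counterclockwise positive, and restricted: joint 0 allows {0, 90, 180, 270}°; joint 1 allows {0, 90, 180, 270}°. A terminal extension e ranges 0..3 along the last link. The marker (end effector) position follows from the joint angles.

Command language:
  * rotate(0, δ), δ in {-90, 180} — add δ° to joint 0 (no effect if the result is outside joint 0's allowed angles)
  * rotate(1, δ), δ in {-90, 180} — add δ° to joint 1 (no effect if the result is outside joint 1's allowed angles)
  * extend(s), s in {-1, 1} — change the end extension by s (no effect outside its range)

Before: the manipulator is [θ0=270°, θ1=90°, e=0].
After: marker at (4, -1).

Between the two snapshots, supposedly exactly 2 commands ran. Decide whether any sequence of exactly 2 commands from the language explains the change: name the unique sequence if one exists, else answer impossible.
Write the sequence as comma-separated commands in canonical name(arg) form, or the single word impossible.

from: [θ0=270°, θ1=90°, e=0]
1. extend(1) → [θ0=270°, θ1=90°, e=1]
2. extend(1) → [θ0=270°, θ1=90°, e=2]
uniquely the one of 36 2-step routes that fits.

extend(1), extend(1)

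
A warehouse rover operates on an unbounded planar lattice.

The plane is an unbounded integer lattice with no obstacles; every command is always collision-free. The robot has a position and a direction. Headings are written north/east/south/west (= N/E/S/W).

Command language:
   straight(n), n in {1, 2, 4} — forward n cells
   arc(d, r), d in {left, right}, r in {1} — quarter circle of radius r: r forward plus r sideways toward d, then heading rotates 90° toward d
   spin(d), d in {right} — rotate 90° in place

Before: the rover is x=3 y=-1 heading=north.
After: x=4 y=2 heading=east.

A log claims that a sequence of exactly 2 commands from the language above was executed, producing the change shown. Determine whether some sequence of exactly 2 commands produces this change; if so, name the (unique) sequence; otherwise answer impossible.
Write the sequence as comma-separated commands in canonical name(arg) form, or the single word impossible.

straight(2), arc(right, 1)

key: order matters: swapping straight(2) and arc(right, 1) lands elsewhere
t0: x=3 y=-1 heading=north
t=1 straight(2) ⇒ x=3 y=1 heading=north
t=2 arc(right, 1) ⇒ x=4 y=2 heading=east
uniquely the one of 36 2-step routes that fits.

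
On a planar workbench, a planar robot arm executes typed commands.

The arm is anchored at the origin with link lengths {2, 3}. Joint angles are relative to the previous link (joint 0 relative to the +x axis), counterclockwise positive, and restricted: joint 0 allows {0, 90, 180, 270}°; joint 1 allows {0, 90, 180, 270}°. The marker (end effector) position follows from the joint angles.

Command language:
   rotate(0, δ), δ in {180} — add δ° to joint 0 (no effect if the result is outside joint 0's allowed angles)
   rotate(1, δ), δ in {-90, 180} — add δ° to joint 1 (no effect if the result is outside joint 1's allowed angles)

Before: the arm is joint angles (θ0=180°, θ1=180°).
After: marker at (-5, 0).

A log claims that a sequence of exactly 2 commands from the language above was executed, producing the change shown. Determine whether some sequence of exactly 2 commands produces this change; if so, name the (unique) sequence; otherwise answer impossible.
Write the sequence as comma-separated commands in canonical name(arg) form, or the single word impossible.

start: joint angles (θ0=180°, θ1=180°)
t=1 rotate(1, -90) ⇒ joint angles (θ0=180°, θ1=90°)
t=2 rotate(1, -90) ⇒ joint angles (θ0=180°, θ1=0°)
all 9 alternatives checked — unique.

rotate(1, -90), rotate(1, -90)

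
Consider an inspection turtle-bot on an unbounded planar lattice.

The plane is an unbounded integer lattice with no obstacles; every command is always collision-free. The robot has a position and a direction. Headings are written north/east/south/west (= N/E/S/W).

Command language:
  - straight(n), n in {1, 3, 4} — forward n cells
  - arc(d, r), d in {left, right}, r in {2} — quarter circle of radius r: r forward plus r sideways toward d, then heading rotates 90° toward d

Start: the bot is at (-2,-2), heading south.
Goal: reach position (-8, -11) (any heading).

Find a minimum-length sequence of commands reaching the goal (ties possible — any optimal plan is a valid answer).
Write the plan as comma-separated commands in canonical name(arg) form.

straight(4), straight(3), arc(right, 2), straight(4)

initial: at (-2,-2), heading south
1. straight(4) → at (-2,-6), heading south
2. straight(3) → at (-2,-9), heading south
3. arc(right, 2) → at (-4,-11), heading west
4. straight(4) → at (-8,-11), heading west
nothing shorter than 4 reaches the goal.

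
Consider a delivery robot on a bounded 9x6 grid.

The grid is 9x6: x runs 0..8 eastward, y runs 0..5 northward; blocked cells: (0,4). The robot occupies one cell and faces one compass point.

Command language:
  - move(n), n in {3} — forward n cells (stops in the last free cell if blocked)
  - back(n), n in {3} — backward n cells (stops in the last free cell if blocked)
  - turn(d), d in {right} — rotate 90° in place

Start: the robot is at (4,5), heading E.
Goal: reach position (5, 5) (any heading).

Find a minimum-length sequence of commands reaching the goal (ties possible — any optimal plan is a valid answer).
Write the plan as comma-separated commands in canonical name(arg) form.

initial: at (4,5), heading E
t=1 move(3) ⇒ at (7,5), heading E
t=2 move(3) ⇒ at (8,5), heading E
t=3 back(3) ⇒ at (5,5), heading E
minimal: 3 command(s), checked below 3.

move(3), move(3), back(3)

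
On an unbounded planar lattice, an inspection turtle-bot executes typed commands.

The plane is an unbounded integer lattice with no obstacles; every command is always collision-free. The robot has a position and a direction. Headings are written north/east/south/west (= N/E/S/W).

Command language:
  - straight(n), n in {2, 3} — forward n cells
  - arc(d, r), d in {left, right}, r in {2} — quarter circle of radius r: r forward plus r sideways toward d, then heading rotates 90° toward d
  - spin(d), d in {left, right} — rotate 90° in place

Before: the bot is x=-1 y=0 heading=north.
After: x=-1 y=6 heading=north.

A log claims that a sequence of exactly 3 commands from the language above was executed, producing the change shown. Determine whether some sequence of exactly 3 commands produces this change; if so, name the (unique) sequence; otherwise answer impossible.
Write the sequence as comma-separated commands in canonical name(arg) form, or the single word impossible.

straight(2), straight(2), straight(2)

key: still facing N at the end — nothing in the sequence rotates
start: x=-1 y=0 heading=north
1. straight(2) → x=-1 y=2 heading=north
2. straight(2) → x=-1 y=4 heading=north
3. straight(2) → x=-1 y=6 heading=north
uniquely the one of 216 3-step routes that fits.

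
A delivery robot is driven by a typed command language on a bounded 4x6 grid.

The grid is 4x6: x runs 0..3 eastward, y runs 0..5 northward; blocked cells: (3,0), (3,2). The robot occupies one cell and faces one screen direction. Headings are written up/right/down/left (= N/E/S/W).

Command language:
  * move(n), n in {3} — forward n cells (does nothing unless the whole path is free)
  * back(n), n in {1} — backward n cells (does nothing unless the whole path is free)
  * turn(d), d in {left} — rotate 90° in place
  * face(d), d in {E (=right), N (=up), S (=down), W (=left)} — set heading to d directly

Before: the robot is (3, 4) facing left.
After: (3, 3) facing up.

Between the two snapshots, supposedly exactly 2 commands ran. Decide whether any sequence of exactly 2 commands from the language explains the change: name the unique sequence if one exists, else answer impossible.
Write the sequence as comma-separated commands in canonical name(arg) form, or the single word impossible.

face(N), back(1)

key: position moved to (3,3) AND the heading swung to N — translation plus rotation needed
begin: (3, 4) facing left
[1] after face(N): (3, 4) facing up
[2] after back(1): (3, 3) facing up
all 49 alternatives checked — unique.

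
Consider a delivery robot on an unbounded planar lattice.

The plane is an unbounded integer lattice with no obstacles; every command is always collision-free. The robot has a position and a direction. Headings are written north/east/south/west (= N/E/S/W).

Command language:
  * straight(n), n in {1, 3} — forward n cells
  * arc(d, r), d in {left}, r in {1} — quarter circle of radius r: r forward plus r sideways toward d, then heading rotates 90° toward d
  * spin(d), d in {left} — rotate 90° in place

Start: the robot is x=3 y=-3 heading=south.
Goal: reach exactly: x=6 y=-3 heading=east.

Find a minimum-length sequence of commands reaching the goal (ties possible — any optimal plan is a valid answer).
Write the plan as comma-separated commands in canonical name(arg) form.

spin(left), straight(3)

t0: x=3 y=-3 heading=south
1. spin(left) → x=3 y=-3 heading=east
2. straight(3) → x=6 y=-3 heading=east
minimal: 2 command(s), checked below 2.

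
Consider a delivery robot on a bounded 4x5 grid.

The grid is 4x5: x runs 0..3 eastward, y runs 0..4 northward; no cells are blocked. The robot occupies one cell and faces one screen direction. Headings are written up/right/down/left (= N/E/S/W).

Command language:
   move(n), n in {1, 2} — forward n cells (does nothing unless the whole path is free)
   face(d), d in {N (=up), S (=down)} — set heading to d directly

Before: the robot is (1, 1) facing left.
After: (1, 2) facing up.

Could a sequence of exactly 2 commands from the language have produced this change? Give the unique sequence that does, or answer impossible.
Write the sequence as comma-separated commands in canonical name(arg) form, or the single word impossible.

key: cell and facing (now N) both changed — the 2 commands mix motion and turning
t0: (1, 1) facing left
[1] after face(N): (1, 1) facing up
[2] after move(1): (1, 2) facing up
uniquely the one of 16 2-step routes that fits.

face(N), move(1)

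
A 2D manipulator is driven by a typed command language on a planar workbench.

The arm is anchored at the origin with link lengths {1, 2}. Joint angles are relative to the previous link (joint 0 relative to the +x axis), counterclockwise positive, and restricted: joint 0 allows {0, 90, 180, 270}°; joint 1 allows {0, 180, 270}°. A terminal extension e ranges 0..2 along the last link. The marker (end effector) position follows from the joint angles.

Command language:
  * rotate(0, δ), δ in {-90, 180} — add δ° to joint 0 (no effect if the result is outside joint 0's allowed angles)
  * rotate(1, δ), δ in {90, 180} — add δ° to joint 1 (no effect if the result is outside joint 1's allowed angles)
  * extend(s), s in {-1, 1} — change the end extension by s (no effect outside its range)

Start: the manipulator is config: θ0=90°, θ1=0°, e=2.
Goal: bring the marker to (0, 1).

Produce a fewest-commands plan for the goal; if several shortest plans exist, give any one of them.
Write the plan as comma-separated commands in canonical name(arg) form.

t0: config: θ0=90°, θ1=0°, e=2
[1] after rotate(0, 180): config: θ0=270°, θ1=0°, e=2
[2] after rotate(1, 180): config: θ0=270°, θ1=180°, e=2
[3] after extend(-1): config: θ0=270°, θ1=180°, e=1
[4] after extend(-1): config: θ0=270°, θ1=180°, e=0
minimal: 4 command(s), checked below 4.

rotate(0, 180), rotate(1, 180), extend(-1), extend(-1)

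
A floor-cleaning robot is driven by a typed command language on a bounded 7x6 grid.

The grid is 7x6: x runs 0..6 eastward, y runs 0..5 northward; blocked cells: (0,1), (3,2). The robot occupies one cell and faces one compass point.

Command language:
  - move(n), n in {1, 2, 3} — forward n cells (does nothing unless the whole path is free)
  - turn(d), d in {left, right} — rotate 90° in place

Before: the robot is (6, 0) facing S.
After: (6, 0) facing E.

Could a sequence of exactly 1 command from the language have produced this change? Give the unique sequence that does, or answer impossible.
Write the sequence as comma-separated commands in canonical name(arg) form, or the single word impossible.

key: (6,0) unchanged — the single command moves nothing
begin: (6, 0) facing S
step 1 (turn(left)): (6, 0) facing E
no rival 1-sequence matches.

turn(left)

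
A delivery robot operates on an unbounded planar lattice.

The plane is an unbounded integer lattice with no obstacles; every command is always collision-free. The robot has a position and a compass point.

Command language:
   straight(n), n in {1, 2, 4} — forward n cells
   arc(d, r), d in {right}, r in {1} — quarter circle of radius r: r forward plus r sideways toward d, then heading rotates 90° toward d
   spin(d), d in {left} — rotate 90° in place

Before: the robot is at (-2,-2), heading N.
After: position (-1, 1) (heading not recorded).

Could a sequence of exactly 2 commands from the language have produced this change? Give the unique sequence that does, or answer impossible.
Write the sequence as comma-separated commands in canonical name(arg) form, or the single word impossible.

key: order matters: swapping straight(2) and arc(right, 1) lands elsewhere
begin: at (-2,-2), heading N
step 1 (straight(2)): at (-2,0), heading N
step 2 (arc(right, 1)): at (-1,1), heading E
all 25 alternatives checked — unique.

straight(2), arc(right, 1)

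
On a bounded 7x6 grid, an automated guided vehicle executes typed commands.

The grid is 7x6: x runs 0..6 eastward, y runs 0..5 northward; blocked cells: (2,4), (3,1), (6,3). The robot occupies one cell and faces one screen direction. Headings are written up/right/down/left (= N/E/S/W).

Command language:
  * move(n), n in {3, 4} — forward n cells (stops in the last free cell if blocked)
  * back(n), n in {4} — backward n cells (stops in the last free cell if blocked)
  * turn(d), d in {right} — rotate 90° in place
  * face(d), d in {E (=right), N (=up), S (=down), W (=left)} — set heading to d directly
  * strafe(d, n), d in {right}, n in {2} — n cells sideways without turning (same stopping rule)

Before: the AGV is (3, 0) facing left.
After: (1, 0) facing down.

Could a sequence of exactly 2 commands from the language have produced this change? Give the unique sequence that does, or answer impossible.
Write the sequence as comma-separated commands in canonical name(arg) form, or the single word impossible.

key: cell and facing (now S) both changed — the 2 commands mix motion and turning
begin: (3, 0) facing left
1. face(S) → (3, 0) facing down
2. strafe(right, 2) → (1, 0) facing down
all 81 alternatives checked — unique.

face(S), strafe(right, 2)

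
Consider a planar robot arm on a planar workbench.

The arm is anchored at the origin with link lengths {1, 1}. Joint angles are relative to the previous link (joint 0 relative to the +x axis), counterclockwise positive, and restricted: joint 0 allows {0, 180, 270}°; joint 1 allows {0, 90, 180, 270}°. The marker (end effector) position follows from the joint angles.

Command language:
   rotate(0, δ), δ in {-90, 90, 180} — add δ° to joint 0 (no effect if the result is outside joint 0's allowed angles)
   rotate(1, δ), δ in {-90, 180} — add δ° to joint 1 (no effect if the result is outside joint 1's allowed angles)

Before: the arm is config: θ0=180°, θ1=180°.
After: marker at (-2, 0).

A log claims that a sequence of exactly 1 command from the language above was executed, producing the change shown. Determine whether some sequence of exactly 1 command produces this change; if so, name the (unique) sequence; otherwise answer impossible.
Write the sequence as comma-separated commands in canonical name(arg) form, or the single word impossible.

rotate(1, 180)

from: config: θ0=180°, θ1=180°
t=1 rotate(1, 180) ⇒ config: θ0=180°, θ1=0°
no other 1-command option fits: unique.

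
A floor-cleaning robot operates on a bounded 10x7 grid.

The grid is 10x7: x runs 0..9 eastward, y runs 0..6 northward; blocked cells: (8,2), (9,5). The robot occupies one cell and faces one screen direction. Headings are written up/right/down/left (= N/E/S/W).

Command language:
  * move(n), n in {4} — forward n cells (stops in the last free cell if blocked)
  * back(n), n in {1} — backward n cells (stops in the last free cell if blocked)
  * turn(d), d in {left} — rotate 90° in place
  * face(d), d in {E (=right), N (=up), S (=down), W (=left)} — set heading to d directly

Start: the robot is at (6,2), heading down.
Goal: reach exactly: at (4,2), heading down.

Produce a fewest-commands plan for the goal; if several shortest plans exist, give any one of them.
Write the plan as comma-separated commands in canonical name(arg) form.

turn(left), back(1), back(1), face(S)

start: at (6,2), heading down
[1] after turn(left): at (6,2), heading right
[2] after back(1): at (5,2), heading right
[3] after back(1): at (4,2), heading right
[4] after face(S): at (4,2), heading down
minimal: 4 command(s), checked below 4.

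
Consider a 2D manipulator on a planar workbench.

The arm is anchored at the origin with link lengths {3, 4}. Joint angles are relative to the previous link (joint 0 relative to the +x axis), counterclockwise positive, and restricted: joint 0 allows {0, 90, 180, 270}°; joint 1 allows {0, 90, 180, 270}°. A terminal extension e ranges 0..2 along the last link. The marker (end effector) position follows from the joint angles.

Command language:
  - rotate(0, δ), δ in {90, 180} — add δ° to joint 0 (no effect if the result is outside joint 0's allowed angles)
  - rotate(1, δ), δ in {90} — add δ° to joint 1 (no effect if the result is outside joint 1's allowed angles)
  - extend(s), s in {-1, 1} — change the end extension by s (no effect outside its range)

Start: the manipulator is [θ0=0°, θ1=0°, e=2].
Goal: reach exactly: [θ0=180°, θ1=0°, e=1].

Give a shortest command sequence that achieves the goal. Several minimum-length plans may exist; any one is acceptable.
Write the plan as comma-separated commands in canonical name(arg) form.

from: [θ0=0°, θ1=0°, e=2]
1. extend(-1) → [θ0=0°, θ1=0°, e=1]
2. rotate(0, 180) → [θ0=180°, θ1=0°, e=1]
nothing shorter than 2 reaches the goal.

extend(-1), rotate(0, 180)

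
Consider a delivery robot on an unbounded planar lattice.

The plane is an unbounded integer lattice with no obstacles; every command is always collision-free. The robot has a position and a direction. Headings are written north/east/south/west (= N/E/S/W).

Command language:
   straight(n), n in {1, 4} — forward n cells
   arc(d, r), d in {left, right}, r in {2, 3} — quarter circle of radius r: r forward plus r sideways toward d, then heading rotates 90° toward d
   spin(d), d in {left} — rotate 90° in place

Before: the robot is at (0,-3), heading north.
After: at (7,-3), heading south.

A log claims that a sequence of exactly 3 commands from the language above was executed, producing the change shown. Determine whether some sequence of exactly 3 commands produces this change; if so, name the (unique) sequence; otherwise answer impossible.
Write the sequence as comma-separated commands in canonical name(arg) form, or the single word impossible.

arc(right, 3), straight(1), arc(right, 3)

key: position moved to (7,-3) AND the heading swung to S — translation plus rotation needed
begin: at (0,-3), heading north
[1] after arc(right, 3): at (3,0), heading east
[2] after straight(1): at (4,0), heading east
[3] after arc(right, 3): at (7,-3), heading south
all 343 alternatives checked — unique.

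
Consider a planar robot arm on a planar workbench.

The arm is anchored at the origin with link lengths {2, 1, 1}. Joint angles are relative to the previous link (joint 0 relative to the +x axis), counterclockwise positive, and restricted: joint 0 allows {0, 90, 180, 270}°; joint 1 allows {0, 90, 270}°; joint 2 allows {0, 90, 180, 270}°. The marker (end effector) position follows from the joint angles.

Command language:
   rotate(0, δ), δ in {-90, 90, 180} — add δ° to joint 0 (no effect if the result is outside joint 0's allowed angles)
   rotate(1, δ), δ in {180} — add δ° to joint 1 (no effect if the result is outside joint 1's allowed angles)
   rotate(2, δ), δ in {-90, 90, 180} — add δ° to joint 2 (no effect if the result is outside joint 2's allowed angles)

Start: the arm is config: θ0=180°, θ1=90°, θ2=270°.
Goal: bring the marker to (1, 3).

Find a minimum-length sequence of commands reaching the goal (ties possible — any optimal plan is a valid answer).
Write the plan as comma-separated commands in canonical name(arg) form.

rotate(1, 180), rotate(2, 180), rotate(0, -90)

from: config: θ0=180°, θ1=90°, θ2=270°
step 1 (rotate(1, 180)): config: θ0=180°, θ1=270°, θ2=270°
step 2 (rotate(2, 180)): config: θ0=180°, θ1=270°, θ2=90°
step 3 (rotate(0, -90)): config: θ0=90°, θ1=270°, θ2=90°
shorter routes all fall short; 3 is best.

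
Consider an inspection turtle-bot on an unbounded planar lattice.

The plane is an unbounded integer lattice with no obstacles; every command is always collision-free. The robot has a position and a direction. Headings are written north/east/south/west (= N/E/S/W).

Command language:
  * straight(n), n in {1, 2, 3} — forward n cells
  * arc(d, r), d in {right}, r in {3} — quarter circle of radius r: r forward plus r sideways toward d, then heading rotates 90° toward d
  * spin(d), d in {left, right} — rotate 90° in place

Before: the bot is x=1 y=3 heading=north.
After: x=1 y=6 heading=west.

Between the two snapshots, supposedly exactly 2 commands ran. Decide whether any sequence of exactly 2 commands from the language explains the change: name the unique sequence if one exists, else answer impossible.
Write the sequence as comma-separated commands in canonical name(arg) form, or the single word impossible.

key: order matters: swapping straight(3) and spin(left) lands elsewhere
start: x=1 y=3 heading=north
step 1 (straight(3)): x=1 y=6 heading=north
step 2 (spin(left)): x=1 y=6 heading=west
all 36 alternatives checked — unique.

straight(3), spin(left)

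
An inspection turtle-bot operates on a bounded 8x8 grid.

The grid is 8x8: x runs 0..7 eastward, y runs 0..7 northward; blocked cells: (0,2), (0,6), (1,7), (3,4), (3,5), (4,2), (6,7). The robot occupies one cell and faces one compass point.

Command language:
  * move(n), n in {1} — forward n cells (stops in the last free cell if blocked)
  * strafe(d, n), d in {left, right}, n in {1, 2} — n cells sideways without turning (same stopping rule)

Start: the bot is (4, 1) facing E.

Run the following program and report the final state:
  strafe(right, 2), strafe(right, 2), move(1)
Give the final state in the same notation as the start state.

(5, 0) facing E

start: (4, 1) facing E
step 1 (strafe(right, 2)): (4, 0) facing E
step 2 (strafe(right, 2)): (4, 0) facing E
step 3 (move(1)): (5, 0) facing E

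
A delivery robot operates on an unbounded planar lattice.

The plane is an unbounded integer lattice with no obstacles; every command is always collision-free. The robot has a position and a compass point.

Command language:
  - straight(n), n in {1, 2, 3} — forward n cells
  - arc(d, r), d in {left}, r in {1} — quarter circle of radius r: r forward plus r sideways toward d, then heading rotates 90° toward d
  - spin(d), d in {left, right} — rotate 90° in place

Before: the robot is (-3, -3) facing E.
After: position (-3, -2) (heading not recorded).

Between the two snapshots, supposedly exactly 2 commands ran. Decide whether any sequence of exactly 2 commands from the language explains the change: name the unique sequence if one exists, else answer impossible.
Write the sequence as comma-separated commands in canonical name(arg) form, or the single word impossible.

key: order matters: swapping spin(left) and straight(1) lands elsewhere
initial: (-3, -3) facing E
1. spin(left) → (-3, -3) facing N
2. straight(1) → (-3, -2) facing N
no other 2-command option fits: unique.

spin(left), straight(1)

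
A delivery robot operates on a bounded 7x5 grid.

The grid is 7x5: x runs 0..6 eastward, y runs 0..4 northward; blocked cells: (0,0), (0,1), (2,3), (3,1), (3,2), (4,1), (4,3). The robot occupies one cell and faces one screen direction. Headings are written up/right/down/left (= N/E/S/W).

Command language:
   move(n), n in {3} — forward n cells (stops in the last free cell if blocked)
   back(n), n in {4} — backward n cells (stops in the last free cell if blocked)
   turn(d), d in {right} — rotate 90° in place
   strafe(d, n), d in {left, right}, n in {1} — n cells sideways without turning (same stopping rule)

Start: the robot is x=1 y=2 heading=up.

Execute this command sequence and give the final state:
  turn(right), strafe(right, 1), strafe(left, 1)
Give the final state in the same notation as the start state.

initial: x=1 y=2 heading=up
1. turn(right) → x=1 y=2 heading=right
2. strafe(right, 1) → x=1 y=1 heading=right
3. strafe(left, 1) → x=1 y=2 heading=right

x=1 y=2 heading=right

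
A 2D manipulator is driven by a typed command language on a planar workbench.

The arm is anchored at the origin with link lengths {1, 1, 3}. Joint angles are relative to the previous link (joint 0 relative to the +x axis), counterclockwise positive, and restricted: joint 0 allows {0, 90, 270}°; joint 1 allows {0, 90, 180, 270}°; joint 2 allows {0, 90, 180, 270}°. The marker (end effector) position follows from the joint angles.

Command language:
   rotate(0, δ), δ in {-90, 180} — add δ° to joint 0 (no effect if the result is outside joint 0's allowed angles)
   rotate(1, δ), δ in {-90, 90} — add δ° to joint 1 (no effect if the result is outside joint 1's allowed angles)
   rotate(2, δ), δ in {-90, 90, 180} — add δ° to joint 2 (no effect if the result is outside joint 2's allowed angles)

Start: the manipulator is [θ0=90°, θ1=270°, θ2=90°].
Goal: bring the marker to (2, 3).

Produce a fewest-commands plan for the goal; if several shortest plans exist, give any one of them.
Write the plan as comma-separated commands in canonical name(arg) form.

t0: [θ0=90°, θ1=270°, θ2=90°]
step 1 (rotate(1, 90)): [θ0=90°, θ1=0°, θ2=90°]
step 2 (rotate(0, -90)): [θ0=0°, θ1=0°, θ2=90°]
nothing shorter than 2 reaches the goal.

rotate(1, 90), rotate(0, -90)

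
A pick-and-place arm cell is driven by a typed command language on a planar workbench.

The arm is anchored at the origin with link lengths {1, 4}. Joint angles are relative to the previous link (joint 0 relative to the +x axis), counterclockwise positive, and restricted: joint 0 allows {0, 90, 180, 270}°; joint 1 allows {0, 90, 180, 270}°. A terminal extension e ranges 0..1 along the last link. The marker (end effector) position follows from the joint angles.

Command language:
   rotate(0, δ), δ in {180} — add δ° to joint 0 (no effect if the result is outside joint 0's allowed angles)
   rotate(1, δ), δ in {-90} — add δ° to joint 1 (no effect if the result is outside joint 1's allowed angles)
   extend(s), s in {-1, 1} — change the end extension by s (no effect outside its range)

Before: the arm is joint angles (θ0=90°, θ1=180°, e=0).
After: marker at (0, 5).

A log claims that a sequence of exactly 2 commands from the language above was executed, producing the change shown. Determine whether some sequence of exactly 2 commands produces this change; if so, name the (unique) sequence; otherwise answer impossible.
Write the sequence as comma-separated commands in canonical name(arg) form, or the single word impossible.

initial: joint angles (θ0=90°, θ1=180°, e=0)
[1] after rotate(1, -90): joint angles (θ0=90°, θ1=90°, e=0)
[2] after rotate(1, -90): joint angles (θ0=90°, θ1=0°, e=0)
all 16 alternatives checked — unique.

rotate(1, -90), rotate(1, -90)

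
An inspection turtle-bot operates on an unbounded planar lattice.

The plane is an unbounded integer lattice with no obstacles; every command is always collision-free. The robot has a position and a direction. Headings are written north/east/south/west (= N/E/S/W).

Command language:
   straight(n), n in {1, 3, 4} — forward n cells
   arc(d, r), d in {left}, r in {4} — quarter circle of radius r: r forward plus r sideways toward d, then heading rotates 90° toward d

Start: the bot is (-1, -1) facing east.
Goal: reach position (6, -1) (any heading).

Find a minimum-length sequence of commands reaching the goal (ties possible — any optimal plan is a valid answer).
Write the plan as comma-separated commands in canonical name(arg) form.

straight(4), straight(3)

start: (-1, -1) facing east
1. straight(4) → (3, -1) facing east
2. straight(3) → (6, -1) facing east
nothing shorter than 2 reaches the goal.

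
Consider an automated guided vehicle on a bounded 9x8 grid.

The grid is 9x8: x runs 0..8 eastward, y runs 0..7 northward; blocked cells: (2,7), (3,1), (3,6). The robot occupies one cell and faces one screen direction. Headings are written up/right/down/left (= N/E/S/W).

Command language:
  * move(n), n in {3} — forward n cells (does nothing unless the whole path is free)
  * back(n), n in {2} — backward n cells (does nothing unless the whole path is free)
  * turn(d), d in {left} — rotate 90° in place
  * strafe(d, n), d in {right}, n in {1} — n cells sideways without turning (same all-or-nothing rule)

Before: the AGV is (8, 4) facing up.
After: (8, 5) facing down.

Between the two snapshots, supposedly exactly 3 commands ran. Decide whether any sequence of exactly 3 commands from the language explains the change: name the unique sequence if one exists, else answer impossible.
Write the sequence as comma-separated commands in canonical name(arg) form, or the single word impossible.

key: position moved to (8,5) AND the heading swung to S — translation plus rotation needed
from: (8, 4) facing up
1. turn(left) → (8, 4) facing left
2. strafe(right, 1) → (8, 5) facing left
3. turn(left) → (8, 5) facing down
all 64 alternatives checked — unique.

turn(left), strafe(right, 1), turn(left)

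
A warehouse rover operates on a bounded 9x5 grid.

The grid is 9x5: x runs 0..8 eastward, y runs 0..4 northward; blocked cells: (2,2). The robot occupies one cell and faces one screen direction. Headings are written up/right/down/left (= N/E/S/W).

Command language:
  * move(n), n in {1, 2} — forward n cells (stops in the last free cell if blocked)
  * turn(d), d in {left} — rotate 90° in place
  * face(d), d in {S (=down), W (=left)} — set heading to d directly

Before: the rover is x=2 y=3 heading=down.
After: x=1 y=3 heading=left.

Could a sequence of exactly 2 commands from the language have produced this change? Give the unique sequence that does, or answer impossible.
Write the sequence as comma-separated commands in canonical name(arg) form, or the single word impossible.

face(W), move(1)

key: cell and facing (now W) both changed — the 2 commands mix motion and turning
start: x=2 y=3 heading=down
1. face(W) → x=2 y=3 heading=left
2. move(1) → x=1 y=3 heading=left
all 25 alternatives checked — unique.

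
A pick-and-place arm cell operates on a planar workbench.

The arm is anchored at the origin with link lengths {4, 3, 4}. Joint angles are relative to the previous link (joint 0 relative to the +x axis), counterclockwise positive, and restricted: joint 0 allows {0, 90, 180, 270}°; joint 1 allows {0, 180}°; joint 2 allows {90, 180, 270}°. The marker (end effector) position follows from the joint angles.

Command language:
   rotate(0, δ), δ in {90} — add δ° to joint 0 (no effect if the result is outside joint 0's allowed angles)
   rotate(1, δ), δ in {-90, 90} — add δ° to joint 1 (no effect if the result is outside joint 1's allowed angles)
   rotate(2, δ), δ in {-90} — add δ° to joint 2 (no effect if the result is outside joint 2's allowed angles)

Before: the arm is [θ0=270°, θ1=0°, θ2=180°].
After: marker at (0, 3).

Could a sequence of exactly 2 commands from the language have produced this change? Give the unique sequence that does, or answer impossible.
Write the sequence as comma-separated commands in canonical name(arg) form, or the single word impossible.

rotate(0, 90), rotate(0, 90)

start: [θ0=270°, θ1=0°, θ2=180°]
t=1 rotate(0, 90) ⇒ [θ0=0°, θ1=0°, θ2=180°]
t=2 rotate(0, 90) ⇒ [θ0=90°, θ1=0°, θ2=180°]
all 16 alternatives checked — unique.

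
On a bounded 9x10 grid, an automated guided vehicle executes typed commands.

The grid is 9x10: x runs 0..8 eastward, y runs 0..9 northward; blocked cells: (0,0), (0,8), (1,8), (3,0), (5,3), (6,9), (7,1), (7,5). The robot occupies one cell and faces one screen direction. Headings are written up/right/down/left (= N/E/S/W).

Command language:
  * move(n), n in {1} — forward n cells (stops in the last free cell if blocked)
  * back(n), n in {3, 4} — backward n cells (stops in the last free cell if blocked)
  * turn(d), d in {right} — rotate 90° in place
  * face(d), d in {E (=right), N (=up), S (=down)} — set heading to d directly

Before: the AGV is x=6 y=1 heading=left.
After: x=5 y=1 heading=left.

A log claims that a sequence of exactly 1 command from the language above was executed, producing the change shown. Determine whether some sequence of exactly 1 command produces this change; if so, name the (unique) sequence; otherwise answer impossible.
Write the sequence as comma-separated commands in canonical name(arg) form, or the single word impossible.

key: heading stays W — the single command does not turn
initial: x=6 y=1 heading=left
1. move(1) → x=5 y=1 heading=left
all 7 alternatives checked — unique.

move(1)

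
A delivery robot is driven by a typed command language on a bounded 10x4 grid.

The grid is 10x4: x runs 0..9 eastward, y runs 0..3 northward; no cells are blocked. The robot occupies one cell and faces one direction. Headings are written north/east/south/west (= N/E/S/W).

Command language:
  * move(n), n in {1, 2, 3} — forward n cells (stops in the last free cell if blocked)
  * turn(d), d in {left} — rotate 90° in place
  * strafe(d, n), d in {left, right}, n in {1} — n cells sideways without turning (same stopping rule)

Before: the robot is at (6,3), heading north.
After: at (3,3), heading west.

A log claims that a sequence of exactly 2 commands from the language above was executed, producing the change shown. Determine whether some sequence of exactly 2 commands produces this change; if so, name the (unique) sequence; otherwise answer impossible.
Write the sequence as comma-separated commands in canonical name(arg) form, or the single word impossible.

key: order matters: swapping turn(left) and move(3) lands elsewhere
t0: at (6,3), heading north
1. turn(left) → at (6,3), heading west
2. move(3) → at (3,3), heading west
uniquely the one of 36 2-step routes that fits.

turn(left), move(3)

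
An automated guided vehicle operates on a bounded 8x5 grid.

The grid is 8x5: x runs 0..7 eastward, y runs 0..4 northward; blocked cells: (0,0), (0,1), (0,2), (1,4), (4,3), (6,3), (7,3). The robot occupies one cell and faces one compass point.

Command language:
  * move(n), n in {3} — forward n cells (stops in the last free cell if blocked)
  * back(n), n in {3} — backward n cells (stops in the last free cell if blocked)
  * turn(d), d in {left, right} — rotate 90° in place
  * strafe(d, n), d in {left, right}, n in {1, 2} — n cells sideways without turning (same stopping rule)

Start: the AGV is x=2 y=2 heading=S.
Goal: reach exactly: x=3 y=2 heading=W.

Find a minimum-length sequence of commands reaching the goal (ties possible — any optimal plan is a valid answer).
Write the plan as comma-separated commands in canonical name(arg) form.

start: x=2 y=2 heading=S
1. strafe(left, 1) → x=3 y=2 heading=S
2. turn(right) → x=3 y=2 heading=W
shorter routes all fall short; 2 is best.

strafe(left, 1), turn(right)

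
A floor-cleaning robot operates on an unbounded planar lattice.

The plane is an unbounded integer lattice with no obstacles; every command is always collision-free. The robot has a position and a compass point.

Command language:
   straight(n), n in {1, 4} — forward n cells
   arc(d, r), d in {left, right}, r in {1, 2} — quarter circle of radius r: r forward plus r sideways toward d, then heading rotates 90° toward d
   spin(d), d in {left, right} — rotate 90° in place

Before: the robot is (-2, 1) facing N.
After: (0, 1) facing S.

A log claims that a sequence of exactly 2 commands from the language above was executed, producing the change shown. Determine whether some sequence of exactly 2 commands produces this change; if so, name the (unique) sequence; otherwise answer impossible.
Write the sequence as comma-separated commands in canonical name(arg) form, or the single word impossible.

key: cell and facing (now S) both changed — the 2 commands mix motion and turning
initial: (-2, 1) facing N
t=1 arc(right, 1) ⇒ (-1, 2) facing E
t=2 arc(right, 1) ⇒ (0, 1) facing S
all 64 alternatives checked — unique.

arc(right, 1), arc(right, 1)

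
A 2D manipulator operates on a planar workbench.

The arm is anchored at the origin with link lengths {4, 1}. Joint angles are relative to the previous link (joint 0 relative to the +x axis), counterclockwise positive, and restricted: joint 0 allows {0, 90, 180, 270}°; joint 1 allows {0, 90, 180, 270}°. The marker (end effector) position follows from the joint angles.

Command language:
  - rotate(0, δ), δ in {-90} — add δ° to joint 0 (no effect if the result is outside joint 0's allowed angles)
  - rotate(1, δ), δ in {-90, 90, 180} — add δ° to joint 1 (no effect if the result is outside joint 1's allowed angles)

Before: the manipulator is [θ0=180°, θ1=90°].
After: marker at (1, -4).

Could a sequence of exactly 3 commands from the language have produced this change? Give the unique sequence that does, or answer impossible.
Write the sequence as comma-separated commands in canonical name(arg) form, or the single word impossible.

rotate(0, -90), rotate(0, -90), rotate(0, -90)

t0: [θ0=180°, θ1=90°]
step 1 (rotate(0, -90)): [θ0=90°, θ1=90°]
step 2 (rotate(0, -90)): [θ0=0°, θ1=90°]
step 3 (rotate(0, -90)): [θ0=270°, θ1=90°]
no other 3-command option fits: unique.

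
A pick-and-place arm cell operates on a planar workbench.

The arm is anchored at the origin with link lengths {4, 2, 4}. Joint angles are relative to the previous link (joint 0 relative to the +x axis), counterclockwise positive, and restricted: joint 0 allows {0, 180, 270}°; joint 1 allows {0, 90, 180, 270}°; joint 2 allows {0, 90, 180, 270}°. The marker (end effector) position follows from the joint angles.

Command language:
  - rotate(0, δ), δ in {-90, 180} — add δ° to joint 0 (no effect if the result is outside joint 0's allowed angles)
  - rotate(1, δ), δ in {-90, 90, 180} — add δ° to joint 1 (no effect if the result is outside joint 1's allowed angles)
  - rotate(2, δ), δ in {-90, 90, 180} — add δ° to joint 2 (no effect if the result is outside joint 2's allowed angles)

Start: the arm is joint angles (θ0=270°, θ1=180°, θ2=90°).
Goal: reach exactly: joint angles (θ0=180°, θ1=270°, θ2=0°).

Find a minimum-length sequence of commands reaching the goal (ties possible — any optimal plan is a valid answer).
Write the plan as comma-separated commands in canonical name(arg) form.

from: joint angles (θ0=270°, θ1=180°, θ2=90°)
t=1 rotate(1, 90) ⇒ joint angles (θ0=270°, θ1=270°, θ2=90°)
t=2 rotate(0, -90) ⇒ joint angles (θ0=180°, θ1=270°, θ2=90°)
t=3 rotate(2, -90) ⇒ joint angles (θ0=180°, θ1=270°, θ2=0°)
shorter routes all fall short; 3 is best.

rotate(1, 90), rotate(0, -90), rotate(2, -90)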